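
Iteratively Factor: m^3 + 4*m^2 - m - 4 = (m + 1)*(m^2 + 3*m - 4) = (m - 1)*(m + 1)*(m + 4)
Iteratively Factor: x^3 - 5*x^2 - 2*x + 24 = (x - 3)*(x^2 - 2*x - 8) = (x - 4)*(x - 3)*(x + 2)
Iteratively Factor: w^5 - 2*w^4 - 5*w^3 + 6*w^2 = (w + 2)*(w^4 - 4*w^3 + 3*w^2) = (w - 3)*(w + 2)*(w^3 - w^2) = w*(w - 3)*(w + 2)*(w^2 - w) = w*(w - 3)*(w - 1)*(w + 2)*(w)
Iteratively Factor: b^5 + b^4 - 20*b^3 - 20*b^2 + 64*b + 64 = (b + 2)*(b^4 - b^3 - 18*b^2 + 16*b + 32) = (b + 2)*(b + 4)*(b^3 - 5*b^2 + 2*b + 8) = (b - 4)*(b + 2)*(b + 4)*(b^2 - b - 2) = (b - 4)*(b - 2)*(b + 2)*(b + 4)*(b + 1)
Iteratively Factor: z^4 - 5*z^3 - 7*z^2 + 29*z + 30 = (z - 5)*(z^3 - 7*z - 6) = (z - 5)*(z - 3)*(z^2 + 3*z + 2) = (z - 5)*(z - 3)*(z + 2)*(z + 1)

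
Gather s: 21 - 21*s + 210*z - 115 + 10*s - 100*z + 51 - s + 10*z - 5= -12*s + 120*z - 48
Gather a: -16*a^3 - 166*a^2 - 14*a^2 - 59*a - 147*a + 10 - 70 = -16*a^3 - 180*a^2 - 206*a - 60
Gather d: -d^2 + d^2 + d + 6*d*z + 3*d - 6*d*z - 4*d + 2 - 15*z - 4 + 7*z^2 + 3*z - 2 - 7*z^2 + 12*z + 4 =0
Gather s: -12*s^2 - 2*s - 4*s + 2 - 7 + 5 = -12*s^2 - 6*s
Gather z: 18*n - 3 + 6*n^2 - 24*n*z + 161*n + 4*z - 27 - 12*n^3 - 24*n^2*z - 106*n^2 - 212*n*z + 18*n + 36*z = -12*n^3 - 100*n^2 + 197*n + z*(-24*n^2 - 236*n + 40) - 30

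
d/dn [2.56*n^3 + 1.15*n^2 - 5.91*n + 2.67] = 7.68*n^2 + 2.3*n - 5.91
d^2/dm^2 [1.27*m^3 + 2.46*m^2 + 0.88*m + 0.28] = 7.62*m + 4.92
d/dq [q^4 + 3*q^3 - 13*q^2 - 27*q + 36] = 4*q^3 + 9*q^2 - 26*q - 27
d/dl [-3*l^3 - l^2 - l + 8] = -9*l^2 - 2*l - 1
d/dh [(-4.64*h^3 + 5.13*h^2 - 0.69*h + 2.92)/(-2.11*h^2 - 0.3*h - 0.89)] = (9.7904*h^4 + 2.784*h^3 + 9.3939*h^2 + 3.191*h + 1.4901)/(4.4521*h^4 + 1.266*h^3 + 3.8458*h^2 + 0.534*h + 0.7921)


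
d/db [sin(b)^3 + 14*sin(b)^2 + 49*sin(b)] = (3*sin(b)^2 + 28*sin(b) + 49)*cos(b)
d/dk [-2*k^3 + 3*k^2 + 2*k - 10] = -6*k^2 + 6*k + 2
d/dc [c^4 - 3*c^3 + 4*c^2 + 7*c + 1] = 4*c^3 - 9*c^2 + 8*c + 7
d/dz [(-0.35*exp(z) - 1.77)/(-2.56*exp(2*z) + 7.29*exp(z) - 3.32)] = (-0.896*exp(2*z) - 9.0624*exp(z) + 14.0653)*exp(z)/(6.5536*exp(4*z) - 37.3248*exp(3*z) + 70.1425*exp(2*z) - 48.4056*exp(z) + 11.0224)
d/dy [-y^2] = -2*y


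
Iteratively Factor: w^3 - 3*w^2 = (w)*(w^2 - 3*w) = w^2*(w - 3)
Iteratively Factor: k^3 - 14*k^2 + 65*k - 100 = (k - 5)*(k^2 - 9*k + 20) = (k - 5)^2*(k - 4)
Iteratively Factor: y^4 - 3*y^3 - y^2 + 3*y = (y + 1)*(y^3 - 4*y^2 + 3*y) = (y - 1)*(y + 1)*(y^2 - 3*y) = (y - 3)*(y - 1)*(y + 1)*(y)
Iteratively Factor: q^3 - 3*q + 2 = (q - 1)*(q^2 + q - 2) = (q - 1)^2*(q + 2)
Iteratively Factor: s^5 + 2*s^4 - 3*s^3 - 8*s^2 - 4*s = (s + 2)*(s^4 - 3*s^2 - 2*s) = s*(s + 2)*(s^3 - 3*s - 2) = s*(s - 2)*(s + 2)*(s^2 + 2*s + 1) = s*(s - 2)*(s + 1)*(s + 2)*(s + 1)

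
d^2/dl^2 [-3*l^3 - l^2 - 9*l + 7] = -18*l - 2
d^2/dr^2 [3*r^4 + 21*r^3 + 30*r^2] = 36*r^2 + 126*r + 60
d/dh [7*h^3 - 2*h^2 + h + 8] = 21*h^2 - 4*h + 1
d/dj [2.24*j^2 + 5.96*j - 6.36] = 4.48*j + 5.96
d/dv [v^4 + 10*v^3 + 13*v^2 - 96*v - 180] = 4*v^3 + 30*v^2 + 26*v - 96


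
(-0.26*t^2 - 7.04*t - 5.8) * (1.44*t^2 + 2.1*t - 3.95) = -0.3744*t^4 - 10.6836*t^3 - 22.109*t^2 + 15.628*t + 22.91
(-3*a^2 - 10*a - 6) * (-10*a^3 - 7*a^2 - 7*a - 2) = 30*a^5 + 121*a^4 + 151*a^3 + 118*a^2 + 62*a + 12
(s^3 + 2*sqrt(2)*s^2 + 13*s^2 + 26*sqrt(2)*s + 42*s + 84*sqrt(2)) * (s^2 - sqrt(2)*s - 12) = s^5 + sqrt(2)*s^4 + 13*s^4 + 13*sqrt(2)*s^3 + 26*s^3 - 208*s^2 + 18*sqrt(2)*s^2 - 672*s - 312*sqrt(2)*s - 1008*sqrt(2)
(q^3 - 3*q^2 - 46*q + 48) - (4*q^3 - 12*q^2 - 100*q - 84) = -3*q^3 + 9*q^2 + 54*q + 132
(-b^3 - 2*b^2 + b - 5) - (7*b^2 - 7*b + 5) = -b^3 - 9*b^2 + 8*b - 10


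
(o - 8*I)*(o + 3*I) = o^2 - 5*I*o + 24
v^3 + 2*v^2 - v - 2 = (v - 1)*(v + 1)*(v + 2)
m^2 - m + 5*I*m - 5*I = (m - 1)*(m + 5*I)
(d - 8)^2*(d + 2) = d^3 - 14*d^2 + 32*d + 128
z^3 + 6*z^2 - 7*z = z*(z - 1)*(z + 7)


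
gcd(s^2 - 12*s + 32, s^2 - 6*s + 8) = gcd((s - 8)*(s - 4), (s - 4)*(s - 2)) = s - 4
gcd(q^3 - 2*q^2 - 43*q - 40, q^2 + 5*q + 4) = q + 1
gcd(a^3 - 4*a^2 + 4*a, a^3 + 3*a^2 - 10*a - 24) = 1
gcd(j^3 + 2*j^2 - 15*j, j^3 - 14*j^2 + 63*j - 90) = j - 3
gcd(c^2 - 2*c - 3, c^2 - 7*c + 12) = c - 3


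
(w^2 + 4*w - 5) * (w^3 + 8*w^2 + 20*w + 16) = w^5 + 12*w^4 + 47*w^3 + 56*w^2 - 36*w - 80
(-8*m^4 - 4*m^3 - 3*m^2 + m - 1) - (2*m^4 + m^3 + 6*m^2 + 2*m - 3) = -10*m^4 - 5*m^3 - 9*m^2 - m + 2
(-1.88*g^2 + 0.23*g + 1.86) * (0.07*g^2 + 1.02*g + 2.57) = -0.1316*g^4 - 1.9015*g^3 - 4.4668*g^2 + 2.4883*g + 4.7802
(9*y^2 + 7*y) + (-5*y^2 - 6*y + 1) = 4*y^2 + y + 1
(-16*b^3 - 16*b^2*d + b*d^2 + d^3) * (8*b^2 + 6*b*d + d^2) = -128*b^5 - 224*b^4*d - 104*b^3*d^2 - 2*b^2*d^3 + 7*b*d^4 + d^5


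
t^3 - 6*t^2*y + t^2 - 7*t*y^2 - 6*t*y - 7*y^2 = (t + 1)*(t - 7*y)*(t + y)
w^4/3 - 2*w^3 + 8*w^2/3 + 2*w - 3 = (w/3 + 1/3)*(w - 3)^2*(w - 1)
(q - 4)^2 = q^2 - 8*q + 16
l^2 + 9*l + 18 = (l + 3)*(l + 6)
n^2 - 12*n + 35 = (n - 7)*(n - 5)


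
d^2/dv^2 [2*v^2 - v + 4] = 4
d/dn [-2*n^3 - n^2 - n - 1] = -6*n^2 - 2*n - 1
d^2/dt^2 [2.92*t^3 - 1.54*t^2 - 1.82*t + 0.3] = 17.52*t - 3.08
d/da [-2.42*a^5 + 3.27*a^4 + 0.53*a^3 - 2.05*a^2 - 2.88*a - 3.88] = -12.1*a^4 + 13.08*a^3 + 1.59*a^2 - 4.1*a - 2.88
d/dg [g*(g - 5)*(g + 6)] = 3*g^2 + 2*g - 30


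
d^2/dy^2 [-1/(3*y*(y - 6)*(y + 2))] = 4*(-3*y^4 + 16*y^3 - 6*y^2 - 72*y - 72)/(3*y^3*(y^6 - 12*y^5 + 12*y^4 + 224*y^3 - 144*y^2 - 1728*y - 1728))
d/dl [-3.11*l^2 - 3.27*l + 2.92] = -6.22*l - 3.27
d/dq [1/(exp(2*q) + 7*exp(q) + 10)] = (-2*exp(q) - 7)*exp(q)/(exp(2*q) + 7*exp(q) + 10)^2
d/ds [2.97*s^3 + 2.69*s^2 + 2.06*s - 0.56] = 8.91*s^2 + 5.38*s + 2.06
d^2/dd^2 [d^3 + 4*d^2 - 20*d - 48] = 6*d + 8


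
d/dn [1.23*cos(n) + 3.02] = -1.23*sin(n)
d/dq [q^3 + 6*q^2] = 3*q*(q + 4)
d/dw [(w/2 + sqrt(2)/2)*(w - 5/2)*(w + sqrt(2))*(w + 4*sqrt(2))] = 2*w^3 - 15*w^2/4 + 9*sqrt(2)*w^2 - 15*sqrt(2)*w + 18*w - 45/2 + 4*sqrt(2)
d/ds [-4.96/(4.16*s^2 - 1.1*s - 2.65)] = (41.2672*s - 5.456)/(-4.16*s^2 + 1.1*s + 2.65)^2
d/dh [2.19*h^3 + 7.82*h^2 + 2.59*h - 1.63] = 6.57*h^2 + 15.64*h + 2.59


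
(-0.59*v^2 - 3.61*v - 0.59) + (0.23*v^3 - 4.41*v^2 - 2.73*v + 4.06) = 0.23*v^3 - 5.0*v^2 - 6.34*v + 3.47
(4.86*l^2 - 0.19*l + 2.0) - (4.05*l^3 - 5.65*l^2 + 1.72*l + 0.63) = -4.05*l^3 + 10.51*l^2 - 1.91*l + 1.37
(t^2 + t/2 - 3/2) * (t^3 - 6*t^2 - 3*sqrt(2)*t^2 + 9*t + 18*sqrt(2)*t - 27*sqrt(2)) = t^5 - 11*t^4/2 - 3*sqrt(2)*t^4 + 9*t^3/2 + 33*sqrt(2)*t^3/2 - 27*sqrt(2)*t^2/2 + 27*t^2/2 - 81*sqrt(2)*t/2 - 27*t/2 + 81*sqrt(2)/2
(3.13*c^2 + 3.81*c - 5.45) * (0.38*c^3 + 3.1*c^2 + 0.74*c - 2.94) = 1.1894*c^5 + 11.1508*c^4 + 12.0562*c^3 - 23.2778*c^2 - 15.2344*c + 16.023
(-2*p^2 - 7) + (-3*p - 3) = -2*p^2 - 3*p - 10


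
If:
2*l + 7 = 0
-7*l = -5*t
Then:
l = -7/2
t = -49/10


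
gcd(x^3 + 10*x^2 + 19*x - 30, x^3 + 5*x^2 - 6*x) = x^2 + 5*x - 6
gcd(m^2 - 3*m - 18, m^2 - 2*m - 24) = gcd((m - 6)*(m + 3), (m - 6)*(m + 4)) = m - 6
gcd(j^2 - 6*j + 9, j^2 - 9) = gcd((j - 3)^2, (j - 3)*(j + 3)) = j - 3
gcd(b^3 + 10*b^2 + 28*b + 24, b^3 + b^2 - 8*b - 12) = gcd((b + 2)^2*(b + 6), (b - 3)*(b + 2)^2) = b^2 + 4*b + 4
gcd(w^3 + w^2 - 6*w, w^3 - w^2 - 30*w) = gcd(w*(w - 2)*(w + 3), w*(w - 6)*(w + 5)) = w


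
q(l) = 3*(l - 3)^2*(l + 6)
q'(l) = 3*(l - 3)^2 + 3*(l + 6)*(2*l - 6) = 9*l^2 - 81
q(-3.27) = 321.97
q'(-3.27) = 15.24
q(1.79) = 34.22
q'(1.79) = -52.16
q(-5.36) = 134.19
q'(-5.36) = 177.57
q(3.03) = 0.02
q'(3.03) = 1.63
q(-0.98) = 238.56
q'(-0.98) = -72.36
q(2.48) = 6.88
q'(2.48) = -25.65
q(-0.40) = 194.21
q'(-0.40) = -79.56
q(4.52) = 72.92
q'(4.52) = 102.87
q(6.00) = 324.00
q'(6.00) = 243.00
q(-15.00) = -8748.00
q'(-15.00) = 1944.00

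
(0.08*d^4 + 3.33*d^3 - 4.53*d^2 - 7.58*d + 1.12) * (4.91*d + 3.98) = 0.3928*d^5 + 16.6687*d^4 - 8.9889*d^3 - 55.2472*d^2 - 24.6692*d + 4.4576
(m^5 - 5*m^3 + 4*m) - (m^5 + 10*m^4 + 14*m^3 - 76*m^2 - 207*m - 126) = -10*m^4 - 19*m^3 + 76*m^2 + 211*m + 126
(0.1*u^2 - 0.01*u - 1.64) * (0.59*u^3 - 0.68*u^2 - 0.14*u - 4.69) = 0.059*u^5 - 0.0739*u^4 - 0.9748*u^3 + 0.6476*u^2 + 0.2765*u + 7.6916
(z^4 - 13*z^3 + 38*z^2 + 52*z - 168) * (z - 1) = z^5 - 14*z^4 + 51*z^3 + 14*z^2 - 220*z + 168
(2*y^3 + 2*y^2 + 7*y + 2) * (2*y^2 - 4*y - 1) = 4*y^5 - 4*y^4 + 4*y^3 - 26*y^2 - 15*y - 2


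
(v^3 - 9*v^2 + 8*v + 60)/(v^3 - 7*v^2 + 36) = (v - 5)/(v - 3)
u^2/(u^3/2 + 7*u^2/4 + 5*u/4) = 4*u/(2*u^2 + 7*u + 5)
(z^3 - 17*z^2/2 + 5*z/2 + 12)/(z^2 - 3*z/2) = z - 7 - 8/z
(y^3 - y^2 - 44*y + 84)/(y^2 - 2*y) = y + 1 - 42/y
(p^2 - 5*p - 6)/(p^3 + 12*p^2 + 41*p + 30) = (p - 6)/(p^2 + 11*p + 30)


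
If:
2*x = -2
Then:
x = -1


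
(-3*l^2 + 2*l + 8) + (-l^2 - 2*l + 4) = 12 - 4*l^2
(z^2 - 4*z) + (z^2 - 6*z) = 2*z^2 - 10*z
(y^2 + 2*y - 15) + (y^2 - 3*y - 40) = 2*y^2 - y - 55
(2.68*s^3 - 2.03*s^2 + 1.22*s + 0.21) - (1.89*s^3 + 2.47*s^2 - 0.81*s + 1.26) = 0.79*s^3 - 4.5*s^2 + 2.03*s - 1.05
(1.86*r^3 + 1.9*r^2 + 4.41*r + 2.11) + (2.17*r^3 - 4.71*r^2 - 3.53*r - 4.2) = 4.03*r^3 - 2.81*r^2 + 0.88*r - 2.09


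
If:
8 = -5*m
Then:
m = -8/5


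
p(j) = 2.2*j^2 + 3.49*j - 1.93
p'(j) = 4.4*j + 3.49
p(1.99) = 13.73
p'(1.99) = 12.25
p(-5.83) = 52.50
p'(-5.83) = -22.16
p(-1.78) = -1.17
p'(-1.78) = -4.34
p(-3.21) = 9.54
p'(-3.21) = -10.63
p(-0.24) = -2.64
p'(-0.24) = 2.43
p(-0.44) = -3.04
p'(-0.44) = 1.55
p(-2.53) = 3.32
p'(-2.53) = -7.64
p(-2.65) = 4.27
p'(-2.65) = -8.17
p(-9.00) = 144.86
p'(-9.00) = -36.11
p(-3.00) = 7.40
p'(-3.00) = -9.71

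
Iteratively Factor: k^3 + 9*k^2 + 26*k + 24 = (k + 3)*(k^2 + 6*k + 8) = (k + 3)*(k + 4)*(k + 2)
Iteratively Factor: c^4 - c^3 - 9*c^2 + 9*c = (c)*(c^3 - c^2 - 9*c + 9) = c*(c + 3)*(c^2 - 4*c + 3) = c*(c - 3)*(c + 3)*(c - 1)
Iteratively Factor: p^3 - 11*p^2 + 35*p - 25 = (p - 5)*(p^2 - 6*p + 5) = (p - 5)*(p - 1)*(p - 5)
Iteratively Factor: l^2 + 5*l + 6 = (l + 3)*(l + 2)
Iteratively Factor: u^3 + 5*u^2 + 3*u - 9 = (u + 3)*(u^2 + 2*u - 3) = (u - 1)*(u + 3)*(u + 3)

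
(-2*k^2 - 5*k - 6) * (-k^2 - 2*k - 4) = 2*k^4 + 9*k^3 + 24*k^2 + 32*k + 24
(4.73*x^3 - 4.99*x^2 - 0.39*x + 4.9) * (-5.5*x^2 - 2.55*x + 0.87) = -26.015*x^5 + 15.3835*x^4 + 18.9846*x^3 - 30.2968*x^2 - 12.8343*x + 4.263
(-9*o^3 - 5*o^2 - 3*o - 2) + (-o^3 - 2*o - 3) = -10*o^3 - 5*o^2 - 5*o - 5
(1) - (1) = 0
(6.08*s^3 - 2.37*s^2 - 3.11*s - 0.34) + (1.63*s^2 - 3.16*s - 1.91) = 6.08*s^3 - 0.74*s^2 - 6.27*s - 2.25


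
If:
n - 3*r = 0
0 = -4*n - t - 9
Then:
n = -t/4 - 9/4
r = -t/12 - 3/4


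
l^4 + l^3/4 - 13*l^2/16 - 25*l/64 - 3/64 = (l - 1)*(l + 1/4)^2*(l + 3/4)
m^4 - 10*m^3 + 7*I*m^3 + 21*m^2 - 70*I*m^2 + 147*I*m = m*(m - 7)*(m - 3)*(m + 7*I)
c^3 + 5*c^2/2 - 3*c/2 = c*(c - 1/2)*(c + 3)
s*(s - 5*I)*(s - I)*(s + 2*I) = s^4 - 4*I*s^3 + 7*s^2 - 10*I*s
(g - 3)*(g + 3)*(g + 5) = g^3 + 5*g^2 - 9*g - 45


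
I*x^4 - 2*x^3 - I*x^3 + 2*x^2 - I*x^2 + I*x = x*(x + I)^2*(I*x - I)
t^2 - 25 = (t - 5)*(t + 5)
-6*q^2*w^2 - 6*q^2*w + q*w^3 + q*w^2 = w*(-6*q + w)*(q*w + q)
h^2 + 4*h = h*(h + 4)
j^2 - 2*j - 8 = (j - 4)*(j + 2)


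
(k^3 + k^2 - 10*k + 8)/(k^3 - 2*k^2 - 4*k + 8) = (k^2 + 3*k - 4)/(k^2 - 4)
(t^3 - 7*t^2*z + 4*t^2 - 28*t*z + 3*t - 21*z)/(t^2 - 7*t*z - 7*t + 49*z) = (t^2 + 4*t + 3)/(t - 7)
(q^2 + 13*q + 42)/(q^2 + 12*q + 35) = (q + 6)/(q + 5)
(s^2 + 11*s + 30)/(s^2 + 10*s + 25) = (s + 6)/(s + 5)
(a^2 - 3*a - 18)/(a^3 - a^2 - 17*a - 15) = (a - 6)/(a^2 - 4*a - 5)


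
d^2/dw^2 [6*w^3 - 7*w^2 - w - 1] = 36*w - 14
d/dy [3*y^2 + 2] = 6*y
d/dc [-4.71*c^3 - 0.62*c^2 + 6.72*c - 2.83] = -14.13*c^2 - 1.24*c + 6.72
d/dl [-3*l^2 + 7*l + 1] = 7 - 6*l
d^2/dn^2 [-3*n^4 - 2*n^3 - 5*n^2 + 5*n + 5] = -36*n^2 - 12*n - 10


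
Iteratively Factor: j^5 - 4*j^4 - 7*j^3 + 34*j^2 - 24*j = (j + 3)*(j^4 - 7*j^3 + 14*j^2 - 8*j) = j*(j + 3)*(j^3 - 7*j^2 + 14*j - 8) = j*(j - 2)*(j + 3)*(j^2 - 5*j + 4) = j*(j - 4)*(j - 2)*(j + 3)*(j - 1)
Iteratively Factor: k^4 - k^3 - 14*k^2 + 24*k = (k + 4)*(k^3 - 5*k^2 + 6*k) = (k - 2)*(k + 4)*(k^2 - 3*k) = k*(k - 2)*(k + 4)*(k - 3)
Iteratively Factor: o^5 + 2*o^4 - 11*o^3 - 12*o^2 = (o)*(o^4 + 2*o^3 - 11*o^2 - 12*o) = o^2*(o^3 + 2*o^2 - 11*o - 12) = o^2*(o + 4)*(o^2 - 2*o - 3) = o^2*(o + 1)*(o + 4)*(o - 3)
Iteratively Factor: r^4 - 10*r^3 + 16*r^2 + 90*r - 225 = (r - 5)*(r^3 - 5*r^2 - 9*r + 45) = (r - 5)*(r + 3)*(r^2 - 8*r + 15) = (r - 5)*(r - 3)*(r + 3)*(r - 5)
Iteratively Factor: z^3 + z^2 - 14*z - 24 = (z + 2)*(z^2 - z - 12) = (z - 4)*(z + 2)*(z + 3)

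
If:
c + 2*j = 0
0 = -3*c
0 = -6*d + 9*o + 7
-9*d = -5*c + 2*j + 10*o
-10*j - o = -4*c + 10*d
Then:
No Solution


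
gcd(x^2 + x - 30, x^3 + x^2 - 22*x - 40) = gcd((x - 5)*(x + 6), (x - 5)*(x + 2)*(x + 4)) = x - 5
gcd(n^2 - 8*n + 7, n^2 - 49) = n - 7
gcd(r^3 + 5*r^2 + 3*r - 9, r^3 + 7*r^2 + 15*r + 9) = r^2 + 6*r + 9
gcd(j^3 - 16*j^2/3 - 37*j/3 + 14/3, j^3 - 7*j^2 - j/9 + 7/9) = j^2 - 22*j/3 + 7/3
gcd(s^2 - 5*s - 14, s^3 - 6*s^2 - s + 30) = s + 2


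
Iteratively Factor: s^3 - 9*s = (s)*(s^2 - 9) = s*(s + 3)*(s - 3)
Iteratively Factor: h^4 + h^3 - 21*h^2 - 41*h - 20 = (h + 1)*(h^3 - 21*h - 20) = (h + 1)^2*(h^2 - h - 20) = (h - 5)*(h + 1)^2*(h + 4)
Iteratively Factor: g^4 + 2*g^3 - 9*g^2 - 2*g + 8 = (g + 1)*(g^3 + g^2 - 10*g + 8) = (g + 1)*(g + 4)*(g^2 - 3*g + 2) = (g - 2)*(g + 1)*(g + 4)*(g - 1)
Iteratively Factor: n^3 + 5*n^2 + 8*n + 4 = (n + 2)*(n^2 + 3*n + 2) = (n + 1)*(n + 2)*(n + 2)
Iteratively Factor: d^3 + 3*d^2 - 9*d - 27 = (d + 3)*(d^2 - 9) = (d - 3)*(d + 3)*(d + 3)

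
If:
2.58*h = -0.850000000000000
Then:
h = -0.33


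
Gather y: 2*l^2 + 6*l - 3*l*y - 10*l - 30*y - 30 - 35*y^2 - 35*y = 2*l^2 - 4*l - 35*y^2 + y*(-3*l - 65) - 30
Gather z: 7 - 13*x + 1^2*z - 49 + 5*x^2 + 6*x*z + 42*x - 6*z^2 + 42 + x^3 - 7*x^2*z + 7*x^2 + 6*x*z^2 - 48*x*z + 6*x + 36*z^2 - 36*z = x^3 + 12*x^2 + 35*x + z^2*(6*x + 30) + z*(-7*x^2 - 42*x - 35)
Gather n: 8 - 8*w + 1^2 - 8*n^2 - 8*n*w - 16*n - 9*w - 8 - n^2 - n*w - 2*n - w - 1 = -9*n^2 + n*(-9*w - 18) - 18*w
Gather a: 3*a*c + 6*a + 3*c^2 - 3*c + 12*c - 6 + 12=a*(3*c + 6) + 3*c^2 + 9*c + 6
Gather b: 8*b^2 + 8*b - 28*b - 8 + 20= 8*b^2 - 20*b + 12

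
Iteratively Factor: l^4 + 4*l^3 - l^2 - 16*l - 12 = (l - 2)*(l^3 + 6*l^2 + 11*l + 6) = (l - 2)*(l + 1)*(l^2 + 5*l + 6) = (l - 2)*(l + 1)*(l + 3)*(l + 2)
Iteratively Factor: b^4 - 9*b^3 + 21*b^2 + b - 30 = (b - 5)*(b^3 - 4*b^2 + b + 6) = (b - 5)*(b + 1)*(b^2 - 5*b + 6) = (b - 5)*(b - 3)*(b + 1)*(b - 2)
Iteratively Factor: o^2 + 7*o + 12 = (o + 4)*(o + 3)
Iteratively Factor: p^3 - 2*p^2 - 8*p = (p - 4)*(p^2 + 2*p) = p*(p - 4)*(p + 2)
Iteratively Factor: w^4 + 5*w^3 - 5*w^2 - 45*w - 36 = (w + 4)*(w^3 + w^2 - 9*w - 9) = (w - 3)*(w + 4)*(w^2 + 4*w + 3) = (w - 3)*(w + 3)*(w + 4)*(w + 1)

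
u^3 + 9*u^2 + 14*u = u*(u + 2)*(u + 7)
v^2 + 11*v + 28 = (v + 4)*(v + 7)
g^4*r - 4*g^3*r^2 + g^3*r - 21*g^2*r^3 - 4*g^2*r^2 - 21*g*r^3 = g*(g - 7*r)*(g + 3*r)*(g*r + r)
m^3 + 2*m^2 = m^2*(m + 2)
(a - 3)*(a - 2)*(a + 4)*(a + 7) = a^4 + 6*a^3 - 21*a^2 - 74*a + 168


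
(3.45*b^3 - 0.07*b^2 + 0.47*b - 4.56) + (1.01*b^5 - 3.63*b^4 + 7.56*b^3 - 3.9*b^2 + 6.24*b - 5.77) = 1.01*b^5 - 3.63*b^4 + 11.01*b^3 - 3.97*b^2 + 6.71*b - 10.33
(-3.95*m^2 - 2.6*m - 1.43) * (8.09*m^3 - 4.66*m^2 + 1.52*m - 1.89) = -31.9555*m^5 - 2.627*m^4 - 5.4567*m^3 + 10.1773*m^2 + 2.7404*m + 2.7027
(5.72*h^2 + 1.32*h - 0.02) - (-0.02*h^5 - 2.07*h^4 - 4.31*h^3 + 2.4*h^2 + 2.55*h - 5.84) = 0.02*h^5 + 2.07*h^4 + 4.31*h^3 + 3.32*h^2 - 1.23*h + 5.82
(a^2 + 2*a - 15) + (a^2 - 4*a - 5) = 2*a^2 - 2*a - 20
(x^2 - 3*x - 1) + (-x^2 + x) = -2*x - 1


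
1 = 1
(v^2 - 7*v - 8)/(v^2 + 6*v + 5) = (v - 8)/(v + 5)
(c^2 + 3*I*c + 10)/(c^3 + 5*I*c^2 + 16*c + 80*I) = (c - 2*I)/(c^2 + 16)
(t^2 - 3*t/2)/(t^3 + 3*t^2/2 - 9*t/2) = 1/(t + 3)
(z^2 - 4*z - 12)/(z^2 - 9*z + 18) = (z + 2)/(z - 3)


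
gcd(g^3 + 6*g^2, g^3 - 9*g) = g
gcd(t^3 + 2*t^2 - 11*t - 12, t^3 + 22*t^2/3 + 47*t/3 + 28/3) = t^2 + 5*t + 4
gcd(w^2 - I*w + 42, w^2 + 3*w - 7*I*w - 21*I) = w - 7*I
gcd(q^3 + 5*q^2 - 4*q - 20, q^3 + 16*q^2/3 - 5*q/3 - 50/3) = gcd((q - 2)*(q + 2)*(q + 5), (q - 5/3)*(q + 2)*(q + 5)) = q^2 + 7*q + 10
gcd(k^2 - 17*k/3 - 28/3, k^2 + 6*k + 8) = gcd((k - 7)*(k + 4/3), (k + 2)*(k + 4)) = 1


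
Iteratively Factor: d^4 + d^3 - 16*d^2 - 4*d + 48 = (d - 2)*(d^3 + 3*d^2 - 10*d - 24) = (d - 3)*(d - 2)*(d^2 + 6*d + 8) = (d - 3)*(d - 2)*(d + 2)*(d + 4)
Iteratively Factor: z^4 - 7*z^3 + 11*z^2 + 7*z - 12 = (z - 3)*(z^3 - 4*z^2 - z + 4) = (z - 3)*(z + 1)*(z^2 - 5*z + 4) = (z - 3)*(z - 1)*(z + 1)*(z - 4)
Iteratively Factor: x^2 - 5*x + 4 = (x - 4)*(x - 1)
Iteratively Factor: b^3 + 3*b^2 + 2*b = (b)*(b^2 + 3*b + 2) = b*(b + 1)*(b + 2)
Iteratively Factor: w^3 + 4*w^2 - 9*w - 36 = (w + 3)*(w^2 + w - 12) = (w + 3)*(w + 4)*(w - 3)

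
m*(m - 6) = m^2 - 6*m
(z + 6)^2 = z^2 + 12*z + 36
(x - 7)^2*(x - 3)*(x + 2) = x^4 - 15*x^3 + 57*x^2 + 35*x - 294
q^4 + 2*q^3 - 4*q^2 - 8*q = q*(q - 2)*(q + 2)^2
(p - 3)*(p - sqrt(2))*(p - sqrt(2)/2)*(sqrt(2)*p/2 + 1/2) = sqrt(2)*p^4/2 - 3*sqrt(2)*p^3/2 - p^3 - sqrt(2)*p^2/4 + 3*p^2 + p/2 + 3*sqrt(2)*p/4 - 3/2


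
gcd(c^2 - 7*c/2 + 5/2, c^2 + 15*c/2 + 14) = 1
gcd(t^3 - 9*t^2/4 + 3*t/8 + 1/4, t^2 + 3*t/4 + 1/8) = t + 1/4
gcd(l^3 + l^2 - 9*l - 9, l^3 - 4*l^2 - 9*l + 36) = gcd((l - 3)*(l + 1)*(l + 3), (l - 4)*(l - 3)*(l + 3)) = l^2 - 9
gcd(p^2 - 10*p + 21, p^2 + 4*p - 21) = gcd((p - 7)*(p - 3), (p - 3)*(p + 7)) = p - 3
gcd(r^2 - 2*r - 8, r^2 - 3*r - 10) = r + 2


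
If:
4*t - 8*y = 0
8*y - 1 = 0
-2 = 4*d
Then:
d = -1/2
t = 1/4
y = 1/8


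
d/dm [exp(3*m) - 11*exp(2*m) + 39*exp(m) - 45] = (3*exp(2*m) - 22*exp(m) + 39)*exp(m)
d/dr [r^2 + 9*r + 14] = 2*r + 9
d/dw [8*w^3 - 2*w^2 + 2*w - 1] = 24*w^2 - 4*w + 2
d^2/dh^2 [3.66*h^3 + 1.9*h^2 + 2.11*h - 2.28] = 21.96*h + 3.8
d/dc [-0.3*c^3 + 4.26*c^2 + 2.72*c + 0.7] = -0.9*c^2 + 8.52*c + 2.72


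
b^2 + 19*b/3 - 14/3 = (b - 2/3)*(b + 7)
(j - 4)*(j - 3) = j^2 - 7*j + 12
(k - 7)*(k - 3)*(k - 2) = k^3 - 12*k^2 + 41*k - 42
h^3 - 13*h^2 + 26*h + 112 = (h - 8)*(h - 7)*(h + 2)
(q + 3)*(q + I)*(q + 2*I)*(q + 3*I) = q^4 + 3*q^3 + 6*I*q^3 - 11*q^2 + 18*I*q^2 - 33*q - 6*I*q - 18*I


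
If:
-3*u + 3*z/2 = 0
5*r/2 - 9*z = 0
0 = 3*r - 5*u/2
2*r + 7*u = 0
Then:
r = 0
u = 0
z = 0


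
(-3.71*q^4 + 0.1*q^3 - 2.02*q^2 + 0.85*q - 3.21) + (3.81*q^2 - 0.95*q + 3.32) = -3.71*q^4 + 0.1*q^3 + 1.79*q^2 - 0.1*q + 0.11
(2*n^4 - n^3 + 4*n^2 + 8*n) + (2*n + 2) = 2*n^4 - n^3 + 4*n^2 + 10*n + 2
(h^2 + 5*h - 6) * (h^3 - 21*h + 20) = h^5 + 5*h^4 - 27*h^3 - 85*h^2 + 226*h - 120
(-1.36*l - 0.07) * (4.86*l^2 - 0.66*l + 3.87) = -6.6096*l^3 + 0.5574*l^2 - 5.217*l - 0.2709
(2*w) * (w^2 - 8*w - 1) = 2*w^3 - 16*w^2 - 2*w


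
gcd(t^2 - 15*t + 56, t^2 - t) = 1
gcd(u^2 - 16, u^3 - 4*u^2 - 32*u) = u + 4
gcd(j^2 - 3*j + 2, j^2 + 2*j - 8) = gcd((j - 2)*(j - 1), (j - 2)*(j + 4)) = j - 2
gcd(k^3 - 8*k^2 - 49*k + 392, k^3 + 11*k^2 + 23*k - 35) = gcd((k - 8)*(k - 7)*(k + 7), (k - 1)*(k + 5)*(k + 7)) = k + 7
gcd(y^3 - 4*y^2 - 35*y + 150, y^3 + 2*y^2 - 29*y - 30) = y^2 + y - 30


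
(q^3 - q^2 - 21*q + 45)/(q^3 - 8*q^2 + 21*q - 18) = (q + 5)/(q - 2)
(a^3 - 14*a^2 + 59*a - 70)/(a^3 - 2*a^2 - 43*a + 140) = (a^2 - 9*a + 14)/(a^2 + 3*a - 28)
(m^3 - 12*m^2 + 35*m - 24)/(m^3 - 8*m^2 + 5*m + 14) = (m^3 - 12*m^2 + 35*m - 24)/(m^3 - 8*m^2 + 5*m + 14)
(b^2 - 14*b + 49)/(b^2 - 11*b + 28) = (b - 7)/(b - 4)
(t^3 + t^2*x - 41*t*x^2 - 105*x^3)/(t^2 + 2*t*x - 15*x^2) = (-t^2 + 4*t*x + 21*x^2)/(-t + 3*x)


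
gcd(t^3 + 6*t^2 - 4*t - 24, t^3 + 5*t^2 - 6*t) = t + 6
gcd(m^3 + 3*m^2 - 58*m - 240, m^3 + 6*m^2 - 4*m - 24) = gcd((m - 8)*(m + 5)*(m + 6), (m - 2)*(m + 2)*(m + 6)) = m + 6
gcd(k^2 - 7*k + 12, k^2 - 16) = k - 4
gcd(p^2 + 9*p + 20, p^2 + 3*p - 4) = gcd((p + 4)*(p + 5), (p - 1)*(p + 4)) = p + 4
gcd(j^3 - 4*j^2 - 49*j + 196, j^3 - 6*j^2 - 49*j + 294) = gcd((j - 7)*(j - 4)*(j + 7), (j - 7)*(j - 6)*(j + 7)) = j^2 - 49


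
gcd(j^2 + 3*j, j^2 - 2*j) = j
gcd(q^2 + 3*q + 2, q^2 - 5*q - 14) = q + 2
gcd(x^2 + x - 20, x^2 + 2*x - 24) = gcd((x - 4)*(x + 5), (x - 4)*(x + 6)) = x - 4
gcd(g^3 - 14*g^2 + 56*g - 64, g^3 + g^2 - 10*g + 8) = g - 2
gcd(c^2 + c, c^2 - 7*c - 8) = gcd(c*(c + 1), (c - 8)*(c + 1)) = c + 1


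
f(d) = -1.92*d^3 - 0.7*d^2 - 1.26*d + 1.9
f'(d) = -5.76*d^2 - 1.4*d - 1.26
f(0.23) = 1.55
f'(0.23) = -1.89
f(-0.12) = 2.04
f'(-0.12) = -1.17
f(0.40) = 1.16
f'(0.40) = -2.74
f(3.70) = -109.60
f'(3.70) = -85.29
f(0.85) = -0.86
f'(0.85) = -6.61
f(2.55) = -37.70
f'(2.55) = -42.28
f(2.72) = -45.34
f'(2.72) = -47.68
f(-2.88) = 45.59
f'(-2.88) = -45.00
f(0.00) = 1.90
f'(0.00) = -1.26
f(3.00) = -60.02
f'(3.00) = -57.30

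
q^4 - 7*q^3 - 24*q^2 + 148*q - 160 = (q - 8)*(q - 2)^2*(q + 5)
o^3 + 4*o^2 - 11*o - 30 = (o - 3)*(o + 2)*(o + 5)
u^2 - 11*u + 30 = (u - 6)*(u - 5)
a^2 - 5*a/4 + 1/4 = (a - 1)*(a - 1/4)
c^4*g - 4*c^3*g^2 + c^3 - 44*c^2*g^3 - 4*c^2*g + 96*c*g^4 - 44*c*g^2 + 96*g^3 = (c - 8*g)*(c - 2*g)*(c + 6*g)*(c*g + 1)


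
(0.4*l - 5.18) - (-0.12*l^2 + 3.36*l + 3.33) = 0.12*l^2 - 2.96*l - 8.51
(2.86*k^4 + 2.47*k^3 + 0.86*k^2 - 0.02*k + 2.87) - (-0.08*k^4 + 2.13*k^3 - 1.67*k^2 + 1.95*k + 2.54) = 2.94*k^4 + 0.34*k^3 + 2.53*k^2 - 1.97*k + 0.33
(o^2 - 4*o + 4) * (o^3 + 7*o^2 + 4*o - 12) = o^5 + 3*o^4 - 20*o^3 + 64*o - 48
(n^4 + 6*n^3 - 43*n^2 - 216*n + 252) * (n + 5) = n^5 + 11*n^4 - 13*n^3 - 431*n^2 - 828*n + 1260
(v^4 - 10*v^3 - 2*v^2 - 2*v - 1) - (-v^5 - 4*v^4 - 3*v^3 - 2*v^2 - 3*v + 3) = v^5 + 5*v^4 - 7*v^3 + v - 4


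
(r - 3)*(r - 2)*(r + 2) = r^3 - 3*r^2 - 4*r + 12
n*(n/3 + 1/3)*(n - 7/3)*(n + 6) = n^4/3 + 14*n^3/9 - 31*n^2/9 - 14*n/3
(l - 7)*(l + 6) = l^2 - l - 42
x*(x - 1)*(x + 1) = x^3 - x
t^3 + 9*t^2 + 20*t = t*(t + 4)*(t + 5)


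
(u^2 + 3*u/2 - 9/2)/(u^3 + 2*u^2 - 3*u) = (u - 3/2)/(u*(u - 1))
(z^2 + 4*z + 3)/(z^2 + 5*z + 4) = (z + 3)/(z + 4)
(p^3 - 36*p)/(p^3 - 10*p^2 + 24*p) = (p + 6)/(p - 4)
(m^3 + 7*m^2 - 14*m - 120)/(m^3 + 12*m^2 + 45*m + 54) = (m^2 + m - 20)/(m^2 + 6*m + 9)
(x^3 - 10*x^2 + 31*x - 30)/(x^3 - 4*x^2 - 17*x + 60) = (x - 2)/(x + 4)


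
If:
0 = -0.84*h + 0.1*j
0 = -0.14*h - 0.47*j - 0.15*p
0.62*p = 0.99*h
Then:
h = 0.00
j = 0.00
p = 0.00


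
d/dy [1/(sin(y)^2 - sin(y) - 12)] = (1 - 2*sin(y))*cos(y)/(sin(y) + cos(y)^2 + 11)^2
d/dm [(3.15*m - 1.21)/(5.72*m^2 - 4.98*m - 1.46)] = (-18.018*m^2 + 13.8424*m - 10.6248)/(32.7184*m^4 - 56.9712*m^3 + 8.09800000000001*m^2 + 14.5416*m + 2.1316)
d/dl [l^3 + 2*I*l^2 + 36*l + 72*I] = 3*l^2 + 4*I*l + 36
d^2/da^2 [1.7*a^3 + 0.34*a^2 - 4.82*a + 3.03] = 10.2*a + 0.68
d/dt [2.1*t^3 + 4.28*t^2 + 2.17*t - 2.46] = 6.3*t^2 + 8.56*t + 2.17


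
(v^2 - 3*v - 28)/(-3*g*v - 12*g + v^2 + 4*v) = (v - 7)/(-3*g + v)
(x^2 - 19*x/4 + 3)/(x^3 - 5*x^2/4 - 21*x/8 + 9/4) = 2*(x - 4)/(2*x^2 - x - 6)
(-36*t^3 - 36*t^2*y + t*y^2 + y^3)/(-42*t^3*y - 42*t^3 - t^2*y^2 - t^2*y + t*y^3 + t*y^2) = (-6*t^2 - 5*t*y + y^2)/(t*(-7*t*y - 7*t + y^2 + y))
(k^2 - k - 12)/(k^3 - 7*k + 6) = (k - 4)/(k^2 - 3*k + 2)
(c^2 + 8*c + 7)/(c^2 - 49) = (c + 1)/(c - 7)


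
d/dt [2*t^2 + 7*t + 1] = 4*t + 7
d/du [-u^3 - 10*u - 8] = -3*u^2 - 10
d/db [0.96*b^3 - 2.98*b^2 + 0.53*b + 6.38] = 2.88*b^2 - 5.96*b + 0.53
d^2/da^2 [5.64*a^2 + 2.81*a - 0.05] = 11.2800000000000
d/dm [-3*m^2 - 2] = -6*m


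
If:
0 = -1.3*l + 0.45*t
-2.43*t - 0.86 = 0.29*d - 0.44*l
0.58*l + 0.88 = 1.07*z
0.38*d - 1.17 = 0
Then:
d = 3.08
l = -0.27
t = -0.77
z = 0.68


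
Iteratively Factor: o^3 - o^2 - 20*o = (o + 4)*(o^2 - 5*o) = (o - 5)*(o + 4)*(o)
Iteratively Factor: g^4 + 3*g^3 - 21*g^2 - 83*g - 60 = (g + 3)*(g^3 - 21*g - 20) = (g + 1)*(g + 3)*(g^2 - g - 20) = (g + 1)*(g + 3)*(g + 4)*(g - 5)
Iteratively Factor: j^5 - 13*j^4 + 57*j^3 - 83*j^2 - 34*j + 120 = (j - 5)*(j^4 - 8*j^3 + 17*j^2 + 2*j - 24) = (j - 5)*(j - 3)*(j^3 - 5*j^2 + 2*j + 8) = (j - 5)*(j - 3)*(j - 2)*(j^2 - 3*j - 4) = (j - 5)*(j - 3)*(j - 2)*(j + 1)*(j - 4)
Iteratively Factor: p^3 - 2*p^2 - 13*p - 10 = (p - 5)*(p^2 + 3*p + 2) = (p - 5)*(p + 1)*(p + 2)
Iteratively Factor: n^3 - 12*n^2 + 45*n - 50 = (n - 2)*(n^2 - 10*n + 25) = (n - 5)*(n - 2)*(n - 5)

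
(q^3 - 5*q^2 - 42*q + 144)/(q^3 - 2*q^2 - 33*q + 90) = (q - 8)/(q - 5)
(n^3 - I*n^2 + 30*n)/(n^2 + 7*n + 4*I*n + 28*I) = n*(n^2 - I*n + 30)/(n^2 + n*(7 + 4*I) + 28*I)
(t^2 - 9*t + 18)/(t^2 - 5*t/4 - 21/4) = 4*(t - 6)/(4*t + 7)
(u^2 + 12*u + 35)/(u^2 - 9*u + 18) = (u^2 + 12*u + 35)/(u^2 - 9*u + 18)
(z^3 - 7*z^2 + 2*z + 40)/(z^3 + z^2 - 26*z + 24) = (z^2 - 3*z - 10)/(z^2 + 5*z - 6)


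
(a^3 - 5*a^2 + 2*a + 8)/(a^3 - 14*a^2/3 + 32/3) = 3*(a + 1)/(3*a + 4)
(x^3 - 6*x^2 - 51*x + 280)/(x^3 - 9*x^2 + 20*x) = (x^2 - x - 56)/(x*(x - 4))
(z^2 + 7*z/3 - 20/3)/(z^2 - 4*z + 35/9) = 3*(z + 4)/(3*z - 7)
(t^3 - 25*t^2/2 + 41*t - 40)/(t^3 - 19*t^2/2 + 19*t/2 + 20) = (t - 2)/(t + 1)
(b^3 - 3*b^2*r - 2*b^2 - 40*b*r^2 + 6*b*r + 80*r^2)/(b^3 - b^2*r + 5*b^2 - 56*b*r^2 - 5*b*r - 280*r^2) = (b^2 + 5*b*r - 2*b - 10*r)/(b^2 + 7*b*r + 5*b + 35*r)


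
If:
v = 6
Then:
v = 6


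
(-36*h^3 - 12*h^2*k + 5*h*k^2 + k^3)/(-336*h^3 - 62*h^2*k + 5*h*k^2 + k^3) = (6*h^2 + h*k - k^2)/(56*h^2 + h*k - k^2)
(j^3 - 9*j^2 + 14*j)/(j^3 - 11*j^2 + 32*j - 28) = j/(j - 2)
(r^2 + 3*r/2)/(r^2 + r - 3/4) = 2*r/(2*r - 1)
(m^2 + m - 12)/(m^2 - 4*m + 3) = (m + 4)/(m - 1)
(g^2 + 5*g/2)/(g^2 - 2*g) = (g + 5/2)/(g - 2)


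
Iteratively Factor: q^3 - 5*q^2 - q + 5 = (q + 1)*(q^2 - 6*q + 5) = (q - 1)*(q + 1)*(q - 5)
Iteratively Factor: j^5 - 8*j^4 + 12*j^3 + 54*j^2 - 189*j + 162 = (j - 3)*(j^4 - 5*j^3 - 3*j^2 + 45*j - 54) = (j - 3)*(j + 3)*(j^3 - 8*j^2 + 21*j - 18) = (j - 3)^2*(j + 3)*(j^2 - 5*j + 6) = (j - 3)^2*(j - 2)*(j + 3)*(j - 3)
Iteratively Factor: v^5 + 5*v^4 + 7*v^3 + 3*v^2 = (v)*(v^4 + 5*v^3 + 7*v^2 + 3*v) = v*(v + 3)*(v^3 + 2*v^2 + v) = v*(v + 1)*(v + 3)*(v^2 + v) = v^2*(v + 1)*(v + 3)*(v + 1)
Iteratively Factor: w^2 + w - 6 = (w - 2)*(w + 3)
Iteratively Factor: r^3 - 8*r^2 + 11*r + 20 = (r + 1)*(r^2 - 9*r + 20) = (r - 4)*(r + 1)*(r - 5)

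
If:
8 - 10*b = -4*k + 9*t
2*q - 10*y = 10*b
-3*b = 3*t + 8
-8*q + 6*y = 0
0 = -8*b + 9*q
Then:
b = 0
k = -8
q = 0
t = -8/3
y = 0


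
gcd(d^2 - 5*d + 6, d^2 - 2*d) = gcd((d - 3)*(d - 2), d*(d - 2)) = d - 2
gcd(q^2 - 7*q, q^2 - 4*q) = q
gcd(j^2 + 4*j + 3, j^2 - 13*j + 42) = 1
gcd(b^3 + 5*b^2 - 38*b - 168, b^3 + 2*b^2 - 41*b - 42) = b^2 + b - 42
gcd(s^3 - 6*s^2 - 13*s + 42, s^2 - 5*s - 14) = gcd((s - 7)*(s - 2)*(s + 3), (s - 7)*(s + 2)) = s - 7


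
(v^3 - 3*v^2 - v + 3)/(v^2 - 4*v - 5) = (v^2 - 4*v + 3)/(v - 5)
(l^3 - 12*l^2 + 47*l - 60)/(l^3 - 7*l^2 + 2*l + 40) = (l - 3)/(l + 2)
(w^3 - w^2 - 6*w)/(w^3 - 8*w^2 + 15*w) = (w + 2)/(w - 5)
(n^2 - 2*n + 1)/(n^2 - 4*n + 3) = (n - 1)/(n - 3)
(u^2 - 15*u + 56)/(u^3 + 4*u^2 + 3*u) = (u^2 - 15*u + 56)/(u*(u^2 + 4*u + 3))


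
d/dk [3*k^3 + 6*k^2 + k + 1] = 9*k^2 + 12*k + 1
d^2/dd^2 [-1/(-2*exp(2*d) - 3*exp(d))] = (-(2*exp(d) + 3)*(8*exp(d) + 3) + 2*(4*exp(d) + 3)^2)*exp(-d)/(2*exp(d) + 3)^3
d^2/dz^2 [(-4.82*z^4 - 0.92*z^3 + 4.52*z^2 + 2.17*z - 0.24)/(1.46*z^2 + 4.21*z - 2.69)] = (-20.548624*z^6 - 177.759672*z^5 - 399.000564*z^4 + 787.223408*z^3 - 252.580992*z^2 + 2.340372*z + 104.17169)/(3.112136*z^6 + 26.922108*z^5 + 60.429546*z^4 - 24.587663*z^3 - 111.339369*z^2 + 91.391943*z - 19.465109)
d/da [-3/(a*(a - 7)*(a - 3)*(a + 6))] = 6*(2*a^3 - 6*a^2 - 39*a + 63)/(a^2*(a^6 - 8*a^5 - 62*a^4 + 564*a^3 + 513*a^2 - 9828*a + 15876))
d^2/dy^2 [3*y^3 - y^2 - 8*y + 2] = 18*y - 2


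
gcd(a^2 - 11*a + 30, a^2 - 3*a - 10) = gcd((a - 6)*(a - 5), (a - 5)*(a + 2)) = a - 5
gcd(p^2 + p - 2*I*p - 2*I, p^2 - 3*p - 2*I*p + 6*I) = p - 2*I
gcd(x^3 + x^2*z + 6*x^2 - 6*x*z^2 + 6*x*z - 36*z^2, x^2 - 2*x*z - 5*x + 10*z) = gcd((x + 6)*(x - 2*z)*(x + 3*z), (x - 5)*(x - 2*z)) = x - 2*z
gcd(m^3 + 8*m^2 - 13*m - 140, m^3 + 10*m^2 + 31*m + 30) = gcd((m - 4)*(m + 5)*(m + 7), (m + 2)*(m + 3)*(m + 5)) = m + 5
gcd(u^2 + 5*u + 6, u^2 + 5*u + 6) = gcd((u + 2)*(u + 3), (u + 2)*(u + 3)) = u^2 + 5*u + 6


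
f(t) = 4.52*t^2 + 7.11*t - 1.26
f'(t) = 9.04*t + 7.11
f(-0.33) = -3.11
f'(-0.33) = 4.13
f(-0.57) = -3.84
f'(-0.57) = 1.96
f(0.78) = 7.04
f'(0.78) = 14.16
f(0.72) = 6.20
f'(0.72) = 13.62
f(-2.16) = 4.47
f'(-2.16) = -12.42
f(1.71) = 24.12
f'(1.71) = 22.57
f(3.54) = 80.55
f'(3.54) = 39.11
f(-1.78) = 0.41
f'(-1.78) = -8.98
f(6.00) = 204.12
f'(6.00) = 61.35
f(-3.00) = 18.09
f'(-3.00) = -20.01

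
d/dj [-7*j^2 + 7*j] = 7 - 14*j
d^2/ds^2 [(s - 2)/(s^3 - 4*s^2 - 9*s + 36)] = 2*((s - 2)*(-3*s^2 + 8*s + 9)^2 + (-3*s^2 + 8*s - (s - 2)*(3*s - 4) + 9)*(s^3 - 4*s^2 - 9*s + 36))/(s^3 - 4*s^2 - 9*s + 36)^3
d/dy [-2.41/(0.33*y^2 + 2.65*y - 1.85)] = (1.5906*y + 6.3865)/(0.33*y^2 + 2.65*y - 1.85)^2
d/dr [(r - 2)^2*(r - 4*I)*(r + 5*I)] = 4*r^3 + 3*r^2*(-4 + I) + 8*r*(6 - I) - 80 + 4*I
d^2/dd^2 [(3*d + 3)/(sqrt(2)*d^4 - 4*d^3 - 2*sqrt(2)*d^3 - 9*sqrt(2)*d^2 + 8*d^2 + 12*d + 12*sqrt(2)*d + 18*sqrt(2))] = 6*(6*d^4 - 24*d^3 - 16*sqrt(2)*d^3 + 33*d^2 + 54*sqrt(2)*d^2 - 72*d - 18*sqrt(2)*d - 36*sqrt(2) + 162)/(sqrt(2)*d^9 - 9*sqrt(2)*d^8 - 12*d^8 + 33*sqrt(2)*d^7 + 108*d^7 - 212*d^6 - 81*sqrt(2)*d^6 - 684*d^5 + 126*sqrt(2)*d^5 + 162*sqrt(2)*d^4 + 2592*d^4 - 1188*sqrt(2)*d^3 + 864*d^3 - 11664*d^2 + 2916*sqrt(2)*d^2 - 5832*sqrt(2)*d + 11664*d + 5832*sqrt(2))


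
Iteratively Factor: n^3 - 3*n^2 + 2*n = (n - 2)*(n^2 - n) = (n - 2)*(n - 1)*(n)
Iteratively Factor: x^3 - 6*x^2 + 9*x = (x)*(x^2 - 6*x + 9) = x*(x - 3)*(x - 3)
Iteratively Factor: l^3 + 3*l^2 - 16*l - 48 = (l - 4)*(l^2 + 7*l + 12) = (l - 4)*(l + 4)*(l + 3)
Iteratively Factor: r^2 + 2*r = (r + 2)*(r)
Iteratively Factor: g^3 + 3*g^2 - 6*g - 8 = (g + 4)*(g^2 - g - 2) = (g + 1)*(g + 4)*(g - 2)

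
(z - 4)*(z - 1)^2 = z^3 - 6*z^2 + 9*z - 4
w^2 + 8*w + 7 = (w + 1)*(w + 7)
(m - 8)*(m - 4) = m^2 - 12*m + 32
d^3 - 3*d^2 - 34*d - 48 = (d - 8)*(d + 2)*(d + 3)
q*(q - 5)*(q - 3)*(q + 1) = q^4 - 7*q^3 + 7*q^2 + 15*q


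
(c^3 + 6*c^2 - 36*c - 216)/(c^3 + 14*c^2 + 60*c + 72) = (c - 6)/(c + 2)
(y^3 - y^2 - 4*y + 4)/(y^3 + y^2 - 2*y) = (y - 2)/y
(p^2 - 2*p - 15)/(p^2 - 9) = (p - 5)/(p - 3)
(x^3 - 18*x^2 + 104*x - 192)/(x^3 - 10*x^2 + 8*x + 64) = (x - 6)/(x + 2)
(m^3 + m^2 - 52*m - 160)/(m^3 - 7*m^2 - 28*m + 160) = (m + 4)/(m - 4)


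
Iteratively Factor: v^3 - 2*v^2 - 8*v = (v + 2)*(v^2 - 4*v) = v*(v + 2)*(v - 4)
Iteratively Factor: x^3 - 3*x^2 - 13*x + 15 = (x + 3)*(x^2 - 6*x + 5) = (x - 1)*(x + 3)*(x - 5)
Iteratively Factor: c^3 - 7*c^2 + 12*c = (c - 3)*(c^2 - 4*c) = c*(c - 3)*(c - 4)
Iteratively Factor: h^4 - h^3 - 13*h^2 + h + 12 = (h + 1)*(h^3 - 2*h^2 - 11*h + 12) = (h - 4)*(h + 1)*(h^2 + 2*h - 3) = (h - 4)*(h + 1)*(h + 3)*(h - 1)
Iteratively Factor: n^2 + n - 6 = (n - 2)*(n + 3)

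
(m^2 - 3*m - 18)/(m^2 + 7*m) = (m^2 - 3*m - 18)/(m*(m + 7))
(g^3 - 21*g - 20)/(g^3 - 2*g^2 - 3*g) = (g^2 - g - 20)/(g*(g - 3))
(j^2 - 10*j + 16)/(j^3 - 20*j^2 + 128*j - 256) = (j - 2)/(j^2 - 12*j + 32)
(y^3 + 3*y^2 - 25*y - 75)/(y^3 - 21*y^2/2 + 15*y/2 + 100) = 2*(y^2 + 8*y + 15)/(2*y^2 - 11*y - 40)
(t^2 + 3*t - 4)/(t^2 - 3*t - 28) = (t - 1)/(t - 7)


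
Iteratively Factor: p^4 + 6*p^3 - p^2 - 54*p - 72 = (p + 2)*(p^3 + 4*p^2 - 9*p - 36) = (p + 2)*(p + 4)*(p^2 - 9) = (p + 2)*(p + 3)*(p + 4)*(p - 3)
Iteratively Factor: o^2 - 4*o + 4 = (o - 2)*(o - 2)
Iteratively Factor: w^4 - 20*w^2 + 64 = (w - 2)*(w^3 + 2*w^2 - 16*w - 32) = (w - 2)*(w + 2)*(w^2 - 16) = (w - 4)*(w - 2)*(w + 2)*(w + 4)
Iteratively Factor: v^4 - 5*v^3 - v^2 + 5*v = (v - 5)*(v^3 - v) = (v - 5)*(v + 1)*(v^2 - v) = v*(v - 5)*(v + 1)*(v - 1)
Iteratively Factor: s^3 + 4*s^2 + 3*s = (s)*(s^2 + 4*s + 3) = s*(s + 3)*(s + 1)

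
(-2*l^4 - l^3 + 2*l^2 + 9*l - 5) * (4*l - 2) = -8*l^5 + 10*l^3 + 32*l^2 - 38*l + 10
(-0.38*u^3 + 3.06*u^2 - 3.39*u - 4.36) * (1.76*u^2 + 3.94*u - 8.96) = -0.6688*u^5 + 3.8884*u^4 + 9.4948*u^3 - 48.4478*u^2 + 13.196*u + 39.0656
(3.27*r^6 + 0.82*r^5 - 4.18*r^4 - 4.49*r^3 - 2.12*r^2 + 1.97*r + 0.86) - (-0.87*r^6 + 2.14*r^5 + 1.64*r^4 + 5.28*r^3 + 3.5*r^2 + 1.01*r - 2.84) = 4.14*r^6 - 1.32*r^5 - 5.82*r^4 - 9.77*r^3 - 5.62*r^2 + 0.96*r + 3.7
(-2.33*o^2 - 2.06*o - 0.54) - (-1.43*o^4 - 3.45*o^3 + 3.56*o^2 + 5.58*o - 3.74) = 1.43*o^4 + 3.45*o^3 - 5.89*o^2 - 7.64*o + 3.2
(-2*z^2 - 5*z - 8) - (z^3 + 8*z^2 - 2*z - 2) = -z^3 - 10*z^2 - 3*z - 6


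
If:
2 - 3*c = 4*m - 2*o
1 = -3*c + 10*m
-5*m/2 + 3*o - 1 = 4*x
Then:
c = 80*x/111 + 73/111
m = 8*x/37 + 11/37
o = 56*x/37 + 43/74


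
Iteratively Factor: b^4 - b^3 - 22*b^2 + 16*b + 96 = (b - 3)*(b^3 + 2*b^2 - 16*b - 32) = (b - 3)*(b + 2)*(b^2 - 16) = (b - 3)*(b + 2)*(b + 4)*(b - 4)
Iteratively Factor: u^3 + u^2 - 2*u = (u + 2)*(u^2 - u) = u*(u + 2)*(u - 1)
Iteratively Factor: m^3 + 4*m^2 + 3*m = (m)*(m^2 + 4*m + 3) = m*(m + 1)*(m + 3)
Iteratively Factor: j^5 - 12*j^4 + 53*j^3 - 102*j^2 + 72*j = (j)*(j^4 - 12*j^3 + 53*j^2 - 102*j + 72) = j*(j - 3)*(j^3 - 9*j^2 + 26*j - 24) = j*(j - 3)^2*(j^2 - 6*j + 8) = j*(j - 4)*(j - 3)^2*(j - 2)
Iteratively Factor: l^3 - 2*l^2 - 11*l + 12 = (l - 4)*(l^2 + 2*l - 3) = (l - 4)*(l + 3)*(l - 1)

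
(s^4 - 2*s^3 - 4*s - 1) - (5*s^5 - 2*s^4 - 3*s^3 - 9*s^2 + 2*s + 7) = -5*s^5 + 3*s^4 + s^3 + 9*s^2 - 6*s - 8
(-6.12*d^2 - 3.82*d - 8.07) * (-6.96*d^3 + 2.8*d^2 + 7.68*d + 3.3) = 42.5952*d^5 + 9.4512*d^4 - 1.53039999999999*d^3 - 72.1296*d^2 - 74.5836*d - 26.631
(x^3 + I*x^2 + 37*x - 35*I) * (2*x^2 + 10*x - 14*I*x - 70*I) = 2*x^5 + 10*x^4 - 12*I*x^4 + 88*x^3 - 60*I*x^3 + 440*x^2 - 588*I*x^2 - 490*x - 2940*I*x - 2450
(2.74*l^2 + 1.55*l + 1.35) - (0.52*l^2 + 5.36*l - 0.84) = 2.22*l^2 - 3.81*l + 2.19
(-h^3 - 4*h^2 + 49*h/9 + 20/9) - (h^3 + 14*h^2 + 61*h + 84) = -2*h^3 - 18*h^2 - 500*h/9 - 736/9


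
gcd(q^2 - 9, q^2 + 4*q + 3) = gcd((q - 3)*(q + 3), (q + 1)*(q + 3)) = q + 3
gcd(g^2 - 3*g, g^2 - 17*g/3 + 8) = g - 3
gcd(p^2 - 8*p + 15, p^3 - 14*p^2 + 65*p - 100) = p - 5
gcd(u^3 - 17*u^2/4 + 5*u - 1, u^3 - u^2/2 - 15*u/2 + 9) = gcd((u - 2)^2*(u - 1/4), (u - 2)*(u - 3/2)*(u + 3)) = u - 2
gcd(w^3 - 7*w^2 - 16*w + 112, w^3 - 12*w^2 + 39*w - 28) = w^2 - 11*w + 28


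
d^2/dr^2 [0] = 0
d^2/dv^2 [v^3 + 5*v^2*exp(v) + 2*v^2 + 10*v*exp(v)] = 5*v^2*exp(v) + 30*v*exp(v) + 6*v + 30*exp(v) + 4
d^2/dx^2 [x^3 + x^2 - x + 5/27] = 6*x + 2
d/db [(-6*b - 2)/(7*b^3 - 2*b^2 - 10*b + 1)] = 2*(42*b^3 + 15*b^2 - 4*b - 13)/(49*b^6 - 28*b^5 - 136*b^4 + 54*b^3 + 96*b^2 - 20*b + 1)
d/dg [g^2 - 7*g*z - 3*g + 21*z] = 2*g - 7*z - 3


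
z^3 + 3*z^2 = z^2*(z + 3)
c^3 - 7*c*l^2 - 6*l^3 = (c - 3*l)*(c + l)*(c + 2*l)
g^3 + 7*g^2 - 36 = (g - 2)*(g + 3)*(g + 6)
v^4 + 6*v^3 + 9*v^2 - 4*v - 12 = (v - 1)*(v + 2)^2*(v + 3)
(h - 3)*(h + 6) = h^2 + 3*h - 18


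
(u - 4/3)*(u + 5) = u^2 + 11*u/3 - 20/3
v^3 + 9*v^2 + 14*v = v*(v + 2)*(v + 7)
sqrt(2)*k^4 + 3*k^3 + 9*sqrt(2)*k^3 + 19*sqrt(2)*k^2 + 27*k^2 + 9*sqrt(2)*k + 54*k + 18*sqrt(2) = (k + 3)*(k + 6)*(k + sqrt(2))*(sqrt(2)*k + 1)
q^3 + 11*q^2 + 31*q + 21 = (q + 1)*(q + 3)*(q + 7)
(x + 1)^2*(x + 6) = x^3 + 8*x^2 + 13*x + 6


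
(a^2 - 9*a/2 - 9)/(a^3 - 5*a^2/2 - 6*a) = (a - 6)/(a*(a - 4))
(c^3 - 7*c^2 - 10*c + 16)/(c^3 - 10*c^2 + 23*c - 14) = (c^2 - 6*c - 16)/(c^2 - 9*c + 14)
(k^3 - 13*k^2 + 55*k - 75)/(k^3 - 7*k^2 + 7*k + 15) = (k - 5)/(k + 1)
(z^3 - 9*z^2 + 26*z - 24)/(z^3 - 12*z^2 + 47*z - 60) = (z - 2)/(z - 5)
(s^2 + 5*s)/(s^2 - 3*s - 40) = s/(s - 8)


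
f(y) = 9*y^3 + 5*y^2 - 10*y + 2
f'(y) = 27*y^2 + 10*y - 10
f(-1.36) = 2.21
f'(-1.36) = 26.34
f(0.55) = -0.49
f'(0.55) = 3.67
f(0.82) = 2.12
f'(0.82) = 16.35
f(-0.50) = 7.12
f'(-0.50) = -8.25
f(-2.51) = -83.72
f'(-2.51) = 135.00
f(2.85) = 222.45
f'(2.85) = 237.81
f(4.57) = 919.72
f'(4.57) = 599.59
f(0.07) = 1.33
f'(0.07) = -9.17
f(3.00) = 260.00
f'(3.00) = 263.00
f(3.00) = 260.00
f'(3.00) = 263.00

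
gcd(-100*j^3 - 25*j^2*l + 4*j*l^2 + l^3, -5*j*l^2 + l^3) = 5*j - l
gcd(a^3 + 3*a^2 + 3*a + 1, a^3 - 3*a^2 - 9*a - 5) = a^2 + 2*a + 1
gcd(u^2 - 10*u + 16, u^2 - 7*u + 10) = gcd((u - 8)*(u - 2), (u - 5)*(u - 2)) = u - 2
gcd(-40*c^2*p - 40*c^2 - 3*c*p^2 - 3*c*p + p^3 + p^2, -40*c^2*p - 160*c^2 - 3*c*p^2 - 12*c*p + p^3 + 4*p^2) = -40*c^2 - 3*c*p + p^2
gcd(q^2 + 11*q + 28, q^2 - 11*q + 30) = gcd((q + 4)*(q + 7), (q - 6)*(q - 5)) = 1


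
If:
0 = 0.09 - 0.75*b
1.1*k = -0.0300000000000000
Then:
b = 0.12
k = -0.03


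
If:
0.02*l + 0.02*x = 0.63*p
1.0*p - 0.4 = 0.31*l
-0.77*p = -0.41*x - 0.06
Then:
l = -1.47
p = -0.05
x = -0.25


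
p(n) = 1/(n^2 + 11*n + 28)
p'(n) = (-2*n - 11)/(n^2 + 11*n + 28)^2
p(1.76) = 0.02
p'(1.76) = -0.01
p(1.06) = 0.02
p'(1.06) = -0.01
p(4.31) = 0.01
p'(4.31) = -0.00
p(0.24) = 0.03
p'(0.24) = -0.01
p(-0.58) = 0.05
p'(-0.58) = -0.02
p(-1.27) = 0.06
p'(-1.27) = -0.03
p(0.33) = 0.03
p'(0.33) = -0.01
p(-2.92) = 0.23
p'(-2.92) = -0.27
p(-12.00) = 0.02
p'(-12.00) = 0.01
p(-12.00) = 0.02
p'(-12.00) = 0.01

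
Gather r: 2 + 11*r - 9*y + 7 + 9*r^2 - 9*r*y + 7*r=9*r^2 + r*(18 - 9*y) - 9*y + 9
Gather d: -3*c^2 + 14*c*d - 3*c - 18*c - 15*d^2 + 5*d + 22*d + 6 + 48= -3*c^2 - 21*c - 15*d^2 + d*(14*c + 27) + 54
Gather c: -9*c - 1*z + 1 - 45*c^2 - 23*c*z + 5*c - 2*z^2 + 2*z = -45*c^2 + c*(-23*z - 4) - 2*z^2 + z + 1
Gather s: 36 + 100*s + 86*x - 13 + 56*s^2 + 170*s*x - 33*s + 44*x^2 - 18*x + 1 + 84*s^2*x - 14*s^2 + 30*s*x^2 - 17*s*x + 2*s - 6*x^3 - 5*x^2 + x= s^2*(84*x + 42) + s*(30*x^2 + 153*x + 69) - 6*x^3 + 39*x^2 + 69*x + 24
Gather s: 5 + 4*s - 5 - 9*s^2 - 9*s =-9*s^2 - 5*s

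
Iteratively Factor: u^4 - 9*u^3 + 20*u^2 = (u)*(u^3 - 9*u^2 + 20*u) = u^2*(u^2 - 9*u + 20) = u^2*(u - 5)*(u - 4)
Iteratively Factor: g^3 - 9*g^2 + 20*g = (g)*(g^2 - 9*g + 20) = g*(g - 4)*(g - 5)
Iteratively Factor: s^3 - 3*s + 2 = (s + 2)*(s^2 - 2*s + 1) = (s - 1)*(s + 2)*(s - 1)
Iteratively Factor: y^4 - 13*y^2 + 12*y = (y + 4)*(y^3 - 4*y^2 + 3*y) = (y - 1)*(y + 4)*(y^2 - 3*y) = (y - 3)*(y - 1)*(y + 4)*(y)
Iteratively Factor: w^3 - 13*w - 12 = (w - 4)*(w^2 + 4*w + 3) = (w - 4)*(w + 1)*(w + 3)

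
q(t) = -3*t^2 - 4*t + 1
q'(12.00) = -76.00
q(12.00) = -479.00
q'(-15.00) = 86.00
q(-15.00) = -614.00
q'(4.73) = -32.38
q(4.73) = -85.04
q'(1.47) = -12.82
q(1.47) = -11.36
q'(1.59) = -13.54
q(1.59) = -12.94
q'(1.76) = -14.56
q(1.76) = -15.33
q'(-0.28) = -2.32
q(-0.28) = 1.88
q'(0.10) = -4.60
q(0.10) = 0.57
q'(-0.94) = 1.64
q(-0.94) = 2.11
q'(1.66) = -13.96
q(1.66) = -13.91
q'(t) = -6*t - 4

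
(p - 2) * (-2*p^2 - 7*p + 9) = -2*p^3 - 3*p^2 + 23*p - 18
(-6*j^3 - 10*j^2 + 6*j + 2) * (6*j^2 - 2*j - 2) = -36*j^5 - 48*j^4 + 68*j^3 + 20*j^2 - 16*j - 4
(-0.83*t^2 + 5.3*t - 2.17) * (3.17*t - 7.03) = -2.6311*t^3 + 22.6359*t^2 - 44.1379*t + 15.2551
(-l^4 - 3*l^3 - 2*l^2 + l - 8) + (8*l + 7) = -l^4 - 3*l^3 - 2*l^2 + 9*l - 1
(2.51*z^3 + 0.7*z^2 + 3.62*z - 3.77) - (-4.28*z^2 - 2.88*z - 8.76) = 2.51*z^3 + 4.98*z^2 + 6.5*z + 4.99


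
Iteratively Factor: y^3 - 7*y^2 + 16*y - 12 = (y - 3)*(y^2 - 4*y + 4) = (y - 3)*(y - 2)*(y - 2)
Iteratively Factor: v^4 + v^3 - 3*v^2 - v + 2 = (v + 1)*(v^3 - 3*v + 2) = (v - 1)*(v + 1)*(v^2 + v - 2) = (v - 1)*(v + 1)*(v + 2)*(v - 1)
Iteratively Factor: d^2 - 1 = (d + 1)*(d - 1)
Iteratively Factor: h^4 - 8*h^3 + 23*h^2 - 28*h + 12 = (h - 3)*(h^3 - 5*h^2 + 8*h - 4) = (h - 3)*(h - 1)*(h^2 - 4*h + 4) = (h - 3)*(h - 2)*(h - 1)*(h - 2)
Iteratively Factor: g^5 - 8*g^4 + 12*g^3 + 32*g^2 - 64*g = (g - 4)*(g^4 - 4*g^3 - 4*g^2 + 16*g) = (g - 4)*(g - 2)*(g^3 - 2*g^2 - 8*g) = (g - 4)*(g - 2)*(g + 2)*(g^2 - 4*g) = (g - 4)^2*(g - 2)*(g + 2)*(g)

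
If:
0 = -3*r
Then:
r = 0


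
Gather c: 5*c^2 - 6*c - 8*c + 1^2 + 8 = 5*c^2 - 14*c + 9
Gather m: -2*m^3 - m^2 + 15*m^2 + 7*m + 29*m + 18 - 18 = -2*m^3 + 14*m^2 + 36*m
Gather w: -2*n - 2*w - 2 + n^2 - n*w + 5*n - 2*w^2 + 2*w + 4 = n^2 - n*w + 3*n - 2*w^2 + 2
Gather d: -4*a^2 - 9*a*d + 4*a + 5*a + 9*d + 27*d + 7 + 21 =-4*a^2 + 9*a + d*(36 - 9*a) + 28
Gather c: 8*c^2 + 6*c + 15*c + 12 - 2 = 8*c^2 + 21*c + 10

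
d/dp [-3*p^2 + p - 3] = 1 - 6*p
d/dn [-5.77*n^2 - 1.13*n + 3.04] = -11.54*n - 1.13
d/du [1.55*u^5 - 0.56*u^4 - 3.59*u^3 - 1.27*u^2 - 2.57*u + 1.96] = 7.75*u^4 - 2.24*u^3 - 10.77*u^2 - 2.54*u - 2.57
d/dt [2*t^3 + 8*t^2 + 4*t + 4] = 6*t^2 + 16*t + 4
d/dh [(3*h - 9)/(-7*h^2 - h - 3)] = 3*(-7*h^2 - h + (h - 3)*(14*h + 1) - 3)/(7*h^2 + h + 3)^2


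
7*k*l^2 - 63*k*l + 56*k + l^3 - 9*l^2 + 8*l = (7*k + l)*(l - 8)*(l - 1)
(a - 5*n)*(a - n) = a^2 - 6*a*n + 5*n^2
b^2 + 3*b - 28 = (b - 4)*(b + 7)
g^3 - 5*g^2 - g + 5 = (g - 5)*(g - 1)*(g + 1)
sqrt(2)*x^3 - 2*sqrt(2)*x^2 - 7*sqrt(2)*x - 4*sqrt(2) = (x - 4)*(x + 1)*(sqrt(2)*x + sqrt(2))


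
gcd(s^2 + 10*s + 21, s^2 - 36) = 1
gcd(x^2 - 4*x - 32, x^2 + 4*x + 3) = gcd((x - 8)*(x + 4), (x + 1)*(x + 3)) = 1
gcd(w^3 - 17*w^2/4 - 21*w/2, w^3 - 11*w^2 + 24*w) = w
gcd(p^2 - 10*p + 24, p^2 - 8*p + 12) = p - 6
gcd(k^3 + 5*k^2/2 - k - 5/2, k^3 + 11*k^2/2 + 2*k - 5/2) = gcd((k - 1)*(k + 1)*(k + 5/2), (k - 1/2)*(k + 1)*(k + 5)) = k + 1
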